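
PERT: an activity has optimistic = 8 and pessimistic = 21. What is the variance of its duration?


σ² = ((p - o) / 6)² = (p - o)² / 36
= (21 - 8)² / 36
= 13² / 36
= 169 / 36
= 4.6944


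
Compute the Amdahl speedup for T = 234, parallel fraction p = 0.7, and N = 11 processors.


Amdahl's law: T_p = T × ((1-p) + p/N)
= 234 × ((1-0.7) + 0.7/11)
= 234 × (0.30 + 0.0636)
= 234 × 0.3636
= 85.09
Speedup = 234/85.09
= 2.75×


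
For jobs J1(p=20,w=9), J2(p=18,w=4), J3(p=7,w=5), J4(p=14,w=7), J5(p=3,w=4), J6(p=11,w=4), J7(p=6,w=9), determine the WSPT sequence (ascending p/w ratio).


WSPT (Smith's rule): sort by p/w ascending
  J7: p/w = 6/9 = 0.667
  J5: p/w = 3/4 = 0.750
  J3: p/w = 7/5 = 1.400
  J4: p/w = 14/7 = 2.000
  J1: p/w = 20/9 = 2.222
  J6: p/w = 11/4 = 2.750
  J2: p/w = 18/4 = 4.500
Order: J7 → J5 → J3 → J4 → J1 → J6 → J2


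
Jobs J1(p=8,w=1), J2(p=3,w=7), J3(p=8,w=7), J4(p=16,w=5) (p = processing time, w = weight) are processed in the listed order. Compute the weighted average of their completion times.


Completion times:
  J1: C=8, w×C=1×8=8
  J2: C=11, w×C=7×11=77
  J3: C=19, w×C=7×19=133
  J4: C=35, w×C=5×35=175
Sum w×C = 393
Sum w = 20
Weighted avg = 393/20
= 19.65


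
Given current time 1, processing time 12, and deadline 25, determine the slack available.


Slack = due - current_time - processing
= 25 - 1 - 12
= 12


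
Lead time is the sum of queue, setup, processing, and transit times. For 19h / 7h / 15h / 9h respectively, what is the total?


Lead time = queue + setup + processing + transit
= 19 + 7 + 15 + 9
= 50 hours


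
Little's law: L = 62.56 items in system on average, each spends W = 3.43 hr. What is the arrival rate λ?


Little's law: L = λW → λ = L / W
= 62.56 / 3.43
= 18.24 per hour


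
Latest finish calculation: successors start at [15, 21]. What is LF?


LF = min of all successor start times
Successors start at: [15, 21]
LF = min(15, 21)
= 15


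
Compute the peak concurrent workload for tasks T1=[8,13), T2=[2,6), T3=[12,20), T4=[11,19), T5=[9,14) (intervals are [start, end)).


Check each time point for overlaps:
  t=12: 4 tasks active (T1, T3, T4, T5)
Max concurrent = 4


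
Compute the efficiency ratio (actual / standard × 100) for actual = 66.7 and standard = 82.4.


Efficiency = (actual / standard) × 100
= (66.7 / 82.4) × 100
= 80.9%


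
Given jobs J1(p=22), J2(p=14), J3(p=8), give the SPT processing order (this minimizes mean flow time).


SPT: sort by shortest processing time
  J3: p=8
  J2: p=14
  J1: p=22
Order: J3 → J2 → J1


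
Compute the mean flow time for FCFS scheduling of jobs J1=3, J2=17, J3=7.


Completion times:
  J1: completes at 3
  J2: completes at 20
  J3: completes at 27
Sum = 50
Average = 50/3
= 16.67


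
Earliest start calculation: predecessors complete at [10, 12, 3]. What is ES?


ES = max of all predecessor completion times
Predecessors: [10, 12, 3]
ES = max(10, 12, 3)
= 12


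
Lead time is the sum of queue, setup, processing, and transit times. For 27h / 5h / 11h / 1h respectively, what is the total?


Lead time = queue + setup + processing + transit
= 27 + 5 + 11 + 1
= 44 hours


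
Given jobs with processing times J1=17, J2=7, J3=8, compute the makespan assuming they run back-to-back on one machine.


Sequential makespan: sum all processing times
= 17 + 7 + 8
= 32 time units


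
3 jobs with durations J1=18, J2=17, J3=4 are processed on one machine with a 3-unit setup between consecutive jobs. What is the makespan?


Makespan = Σ processing + (n-1) × setup
= (18 + 17 + 4) + (3-1)×3
= 39 + 6
= 45 time units


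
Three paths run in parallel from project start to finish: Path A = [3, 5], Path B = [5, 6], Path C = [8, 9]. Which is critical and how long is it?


Path A: 3 + 5 = 8
Path B: 5 + 6 = 11
Path C: 8 + 9 = 17
Critical path = longest = max(8, 11, 17)
= 17 (Path C)


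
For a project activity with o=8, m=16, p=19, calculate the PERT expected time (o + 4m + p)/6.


te = (o + 4m + p) / 6
= (8 + 4×16 + 19) / 6
= (8 + 64 + 19) / 6
= 91 / 6
= 15.17


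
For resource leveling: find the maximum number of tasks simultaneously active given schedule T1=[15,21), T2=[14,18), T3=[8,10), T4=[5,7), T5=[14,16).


Check each time point for overlaps:
  t=15: 3 tasks active (T1, T2, T5)
Max concurrent = 3


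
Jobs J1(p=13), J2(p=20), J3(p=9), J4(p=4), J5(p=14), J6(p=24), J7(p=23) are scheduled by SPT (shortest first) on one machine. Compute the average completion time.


SPT order: J4 → J3 → J1 → J5 → J2 → J7 → J6
Completion times:
  J4: C=4
  J3: C=13
  J1: C=26
  J5: C=40
  J2: C=60
  J7: C=83
  J6: C=107
Sum = 333, n = 7
Mean flow = 333/7
= 47.57


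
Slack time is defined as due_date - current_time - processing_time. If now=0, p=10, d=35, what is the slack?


Slack = due - current_time - processing
= 35 - 0 - 10
= 25


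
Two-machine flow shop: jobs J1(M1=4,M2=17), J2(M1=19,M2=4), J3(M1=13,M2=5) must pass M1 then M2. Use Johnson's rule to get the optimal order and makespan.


Johnson's rule:
Group 1 (M1≤M2, sort by M1): ['J1']
Group 2 (M1>M2, sort desc M2): ['J3', 'J2']
Sequence: J1 → J3 → J2
Makespan calculation:
  J1: M1 done=4, M2 done=21
  J3: M1 done=17, M2 done=26
  J2: M1 done=36, M2 done=40
= Sequence: J1 → J3 → J2, Makespan: 40


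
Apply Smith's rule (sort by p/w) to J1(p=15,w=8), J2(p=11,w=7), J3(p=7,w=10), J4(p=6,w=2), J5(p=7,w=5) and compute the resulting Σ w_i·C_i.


WSPT order (by p/w): J3 → J5 → J2 → J1 → J4
  J3: C=7, w·C=10×7=70
  J5: C=14, w·C=5×14=70
  J2: C=25, w·C=7×25=175
  J1: C=40, w·C=8×40=320
  J4: C=46, w·C=2×46=92
Σ w·C = 727
= 727


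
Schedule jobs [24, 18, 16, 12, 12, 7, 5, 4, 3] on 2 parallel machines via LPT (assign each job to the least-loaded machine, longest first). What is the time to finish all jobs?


Jobs (LPT sorted): [24, 18, 16, 12, 12, 7, 5, 4, 3]
Machines: 2
  J=24 → Machine 1 (load: 0+24=24)
  J=18 → Machine 2 (load: 0+18=18)
  J=16 → Machine 2 (load: 18+16=34)
  J=12 → Machine 1 (load: 24+12=36)
  J=12 → Machine 2 (load: 34+12=46)
  J=7 → Machine 1 (load: 36+7=43)
  J=5 → Machine 1 (load: 43+5=48)
  J=4 → Machine 2 (load: 46+4=50)
  J=3 → Machine 1 (load: 48+3=51)
Machine loads: [51, 50]
Makespan = max = 51 time units


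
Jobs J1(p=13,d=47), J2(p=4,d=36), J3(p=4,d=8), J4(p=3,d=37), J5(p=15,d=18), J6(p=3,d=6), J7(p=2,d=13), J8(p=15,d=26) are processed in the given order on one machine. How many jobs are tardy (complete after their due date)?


Completion vs due date:
  J1: C=13, d=47 → on time
  J2: C=17, d=36 → on time
  J3: C=21, d=8 → TARDY
  J4: C=24, d=37 → on time
  J5: C=39, d=18 → TARDY
  J6: C=42, d=6 → TARDY
  J7: C=44, d=13 → TARDY
  J8: C=59, d=26 → TARDY
Tardy jobs: J3, J5, J6, J7, J8
Count = 5


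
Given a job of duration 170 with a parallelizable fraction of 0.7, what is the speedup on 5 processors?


Amdahl's law: T_p = T × ((1-p) + p/N)
= 170 × ((1-0.7) + 0.7/5)
= 170 × (0.30 + 0.1400)
= 170 × 0.4400
= 74.80
Speedup = 170/74.80
= 2.27×


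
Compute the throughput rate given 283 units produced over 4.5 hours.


Throughput = units / time
= 283 / 4.5
= 62.9 units/hour


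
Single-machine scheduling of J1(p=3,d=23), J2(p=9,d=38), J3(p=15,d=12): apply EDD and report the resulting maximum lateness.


EDD order: J3 → J1 → J2
Completion and lateness:
  J3: C=15, d=12, L=15-12=3
  J1: C=18, d=23, L=18-23=-5
  J2: C=27, d=38, L=27-38=-11
Lmax = max(3, -5, -11)
= 3


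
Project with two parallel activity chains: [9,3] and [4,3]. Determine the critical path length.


Path A: 9 + 3 = 12
Path B: 4 + 3 = 7
Critical path = longest = max(12, 7)
= 12 (Path A)


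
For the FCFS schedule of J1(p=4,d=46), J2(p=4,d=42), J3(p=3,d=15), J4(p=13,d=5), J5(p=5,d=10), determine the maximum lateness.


Lateness per job (L = C - d):
  J1: C=4, d=46, L=-42
  J2: C=8, d=42, L=-34
  J3: C=11, d=15, L=-4
  J4: C=24, d=5, L=19
  J5: C=29, d=10, L=19
Lmax = max(-42, -34, -4, 19, 19)
= 19


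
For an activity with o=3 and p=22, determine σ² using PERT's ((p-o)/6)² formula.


σ² = ((p - o) / 6)² = (p - o)² / 36
= (22 - 3)² / 36
= 19² / 36
= 361 / 36
= 10.0278


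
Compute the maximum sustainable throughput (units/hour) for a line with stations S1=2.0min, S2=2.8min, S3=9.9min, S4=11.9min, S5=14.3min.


Bottleneck = longest station time
Station times: [2.0, 2.8, 9.9, 11.9, 14.3]
Max = 14.3 min
Rate = 60 / 14.3
= 4.20 units/hour (bottleneck: 14.3min)


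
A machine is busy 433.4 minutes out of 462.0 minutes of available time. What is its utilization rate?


Utilization = busy / total × 100
= 433.4 / 462.0 × 100
= 93.8%


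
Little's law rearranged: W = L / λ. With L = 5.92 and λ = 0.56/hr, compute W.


Little's law: L = λW → W = L / λ
= 5.92 / 0.56
= 10.57 hours


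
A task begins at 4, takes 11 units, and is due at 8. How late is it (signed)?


Completion = 4 + 11 = 15
Lateness = C - d = 15 - 8
= 7


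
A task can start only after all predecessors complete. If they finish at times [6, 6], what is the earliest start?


ES = max of all predecessor completion times
Predecessors: [6, 6]
ES = max(6, 6)
= 6


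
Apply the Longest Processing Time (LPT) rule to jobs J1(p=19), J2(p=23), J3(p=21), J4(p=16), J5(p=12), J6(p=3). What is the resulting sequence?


LPT: sort by longest processing time first
  J2: p=23
  J3: p=21
  J1: p=19
  J4: p=16
  J5: p=12
  J6: p=3
Order: J2 → J3 → J1 → J4 → J5 → J6


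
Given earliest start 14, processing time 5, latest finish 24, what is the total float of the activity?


EF = ES + duration = 14 + 5 = 19
LS = LF - duration = 24 - 5 = 19
Total Float = LF - EF = 24 - 19
(or LS - ES = 19 - 14)
= 5


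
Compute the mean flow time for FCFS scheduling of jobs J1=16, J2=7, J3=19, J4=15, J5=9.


Completion times:
  J1: completes at 16
  J2: completes at 23
  J3: completes at 42
  J4: completes at 57
  J5: completes at 66
Sum = 204
Average = 204/5
= 40.80


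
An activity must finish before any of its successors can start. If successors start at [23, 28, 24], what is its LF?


LF = min of all successor start times
Successors start at: [23, 28, 24]
LF = min(23, 28, 24)
= 23


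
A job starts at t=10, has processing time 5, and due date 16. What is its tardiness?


Completion = start + processing = 10 + 5 = 15
Tardiness = max(0, C - d) = max(0, 15 - 16)
= max(0, -1)
= 0


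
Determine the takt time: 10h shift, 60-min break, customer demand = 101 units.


Available = 10×60 - 60 = 540 min
Takt time = 540 / 101
= 5.35 min/unit


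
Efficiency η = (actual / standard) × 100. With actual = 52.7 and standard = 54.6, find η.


Efficiency = (actual / standard) × 100
= (52.7 / 54.6) × 100
= 96.5%


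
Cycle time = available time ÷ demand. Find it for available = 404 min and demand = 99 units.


Cycle time = available time / demand
= 404 / 99
= 4.08 min/unit


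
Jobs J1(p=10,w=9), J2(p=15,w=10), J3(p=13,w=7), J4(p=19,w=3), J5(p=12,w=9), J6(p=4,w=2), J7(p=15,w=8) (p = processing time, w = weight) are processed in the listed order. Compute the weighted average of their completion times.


Completion times:
  J1: C=10, w×C=9×10=90
  J2: C=25, w×C=10×25=250
  J3: C=38, w×C=7×38=266
  J4: C=57, w×C=3×57=171
  J5: C=69, w×C=9×69=621
  J6: C=73, w×C=2×73=146
  J7: C=88, w×C=8×88=704
Sum w×C = 2248
Sum w = 48
Weighted avg = 2248/48
= 46.83


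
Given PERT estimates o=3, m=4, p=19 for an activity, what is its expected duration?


te = (o + 4m + p) / 6
= (3 + 4×4 + 19) / 6
= (3 + 16 + 19) / 6
= 38 / 6
= 6.33


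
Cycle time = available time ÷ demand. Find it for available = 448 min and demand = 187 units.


Cycle time = available time / demand
= 448 / 187
= 2.40 min/unit


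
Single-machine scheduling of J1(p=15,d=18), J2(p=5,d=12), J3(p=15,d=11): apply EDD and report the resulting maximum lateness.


EDD order: J3 → J2 → J1
Completion and lateness:
  J3: C=15, d=11, L=15-11=4
  J2: C=20, d=12, L=20-12=8
  J1: C=35, d=18, L=35-18=17
Lmax = max(4, 8, 17)
= 17


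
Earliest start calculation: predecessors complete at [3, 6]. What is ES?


ES = max of all predecessor completion times
Predecessors: [3, 6]
ES = max(3, 6)
= 6


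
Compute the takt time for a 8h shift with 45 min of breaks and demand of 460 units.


Available = 8×60 - 45 = 435 min
Takt time = 435 / 460
= 0.95 min/unit


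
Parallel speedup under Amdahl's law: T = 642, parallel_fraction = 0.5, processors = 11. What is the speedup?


Amdahl's law: T_p = T × ((1-p) + p/N)
= 642 × ((1-0.5) + 0.5/11)
= 642 × (0.50 + 0.0455)
= 642 × 0.5455
= 350.18
Speedup = 642/350.18
= 1.83×


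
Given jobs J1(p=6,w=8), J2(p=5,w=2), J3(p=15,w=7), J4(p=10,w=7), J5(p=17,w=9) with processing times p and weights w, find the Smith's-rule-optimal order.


WSPT (Smith's rule): sort by p/w ascending
  J1: p/w = 6/8 = 0.750
  J4: p/w = 10/7 = 1.429
  J5: p/w = 17/9 = 1.889
  J3: p/w = 15/7 = 2.143
  J2: p/w = 5/2 = 2.500
Order: J1 → J4 → J5 → J3 → J2


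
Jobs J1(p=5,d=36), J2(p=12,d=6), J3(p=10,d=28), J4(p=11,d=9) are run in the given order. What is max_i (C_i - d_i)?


Lateness per job (L = C - d):
  J1: C=5, d=36, L=-31
  J2: C=17, d=6, L=11
  J3: C=27, d=28, L=-1
  J4: C=38, d=9, L=29
Lmax = max(-31, 11, -1, 29)
= 29


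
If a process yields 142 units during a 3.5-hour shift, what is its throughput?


Throughput = units / time
= 142 / 3.5
= 40.6 units/hour


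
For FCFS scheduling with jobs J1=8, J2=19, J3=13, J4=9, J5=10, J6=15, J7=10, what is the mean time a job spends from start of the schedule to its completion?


Completion times:
  J1: completes at 8
  J2: completes at 27
  J3: completes at 40
  J4: completes at 49
  J5: completes at 59
  J6: completes at 74
  J7: completes at 84
Sum = 341
Average = 341/7
= 48.71


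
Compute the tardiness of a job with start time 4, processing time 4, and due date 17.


Completion = start + processing = 4 + 4 = 8
Tardiness = max(0, C - d) = max(0, 8 - 17)
= max(0, -9)
= 0


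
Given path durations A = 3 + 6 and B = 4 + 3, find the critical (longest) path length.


Path A: 3 + 6 = 9
Path B: 4 + 3 = 7
Critical path = longest = max(9, 7)
= 9 (Path A)


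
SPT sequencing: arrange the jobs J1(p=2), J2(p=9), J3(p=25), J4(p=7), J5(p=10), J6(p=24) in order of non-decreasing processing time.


SPT: sort by shortest processing time
  J1: p=2
  J4: p=7
  J2: p=9
  J5: p=10
  J6: p=24
  J3: p=25
Order: J1 → J4 → J2 → J5 → J6 → J3


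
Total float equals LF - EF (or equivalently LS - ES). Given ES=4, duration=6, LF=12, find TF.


EF = ES + duration = 4 + 6 = 10
LS = LF - duration = 12 - 6 = 6
Total Float = LF - EF = 12 - 10
(or LS - ES = 6 - 4)
= 2


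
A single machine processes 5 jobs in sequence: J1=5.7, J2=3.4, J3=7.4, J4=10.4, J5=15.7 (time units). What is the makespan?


Sequential makespan: sum all processing times
= 5.7 + 3.4 + 7.4 + 10.4 + 15.7
= 42.6 time units


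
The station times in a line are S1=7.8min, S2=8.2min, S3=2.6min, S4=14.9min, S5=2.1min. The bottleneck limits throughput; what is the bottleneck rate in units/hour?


Bottleneck = longest station time
Station times: [7.8, 8.2, 2.6, 14.9, 2.1]
Max = 14.9 min
Rate = 60 / 14.9
= 4.03 units/hour (bottleneck: 14.9min)


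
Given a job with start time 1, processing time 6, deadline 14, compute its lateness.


Completion = 1 + 6 = 7
Lateness = C - d = 7 - 14
= -7


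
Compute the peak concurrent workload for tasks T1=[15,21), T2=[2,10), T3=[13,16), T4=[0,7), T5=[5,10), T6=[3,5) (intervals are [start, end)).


Check each time point for overlaps:
  t=3: 3 tasks active (T2, T4, T6)
Max concurrent = 3


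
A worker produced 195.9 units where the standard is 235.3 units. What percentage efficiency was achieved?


Efficiency = (actual / standard) × 100
= (195.9 / 235.3) × 100
= 83.3%


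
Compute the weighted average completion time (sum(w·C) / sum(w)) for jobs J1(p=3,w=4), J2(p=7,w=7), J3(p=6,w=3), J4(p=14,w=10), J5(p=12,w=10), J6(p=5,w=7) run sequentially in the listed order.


Completion times:
  J1: C=3, w×C=4×3=12
  J2: C=10, w×C=7×10=70
  J3: C=16, w×C=3×16=48
  J4: C=30, w×C=10×30=300
  J5: C=42, w×C=10×42=420
  J6: C=47, w×C=7×47=329
Sum w×C = 1179
Sum w = 41
Weighted avg = 1179/41
= 28.76


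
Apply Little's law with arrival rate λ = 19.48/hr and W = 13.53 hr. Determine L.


Little's law: L = λ × W
= 19.48 × 13.53
= 263.56


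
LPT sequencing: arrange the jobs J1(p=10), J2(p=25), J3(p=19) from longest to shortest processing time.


LPT: sort by longest processing time first
  J2: p=25
  J3: p=19
  J1: p=10
Order: J2 → J3 → J1


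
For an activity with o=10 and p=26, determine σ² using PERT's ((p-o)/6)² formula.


σ² = ((p - o) / 6)² = (p - o)² / 36
= (26 - 10)² / 36
= 16² / 36
= 256 / 36
= 7.1111


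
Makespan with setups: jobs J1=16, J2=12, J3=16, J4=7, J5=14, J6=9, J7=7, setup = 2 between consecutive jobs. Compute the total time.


Makespan = Σ processing + (n-1) × setup
= (16 + 12 + 16 + 7 + 14 + 9 + 7) + (7-1)×2
= 81 + 12
= 93 time units


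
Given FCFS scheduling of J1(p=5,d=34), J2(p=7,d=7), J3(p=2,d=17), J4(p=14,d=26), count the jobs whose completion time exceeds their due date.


Completion vs due date:
  J1: C=5, d=34 → on time
  J2: C=12, d=7 → TARDY
  J3: C=14, d=17 → on time
  J4: C=28, d=26 → TARDY
Tardy jobs: J2, J4
Count = 2


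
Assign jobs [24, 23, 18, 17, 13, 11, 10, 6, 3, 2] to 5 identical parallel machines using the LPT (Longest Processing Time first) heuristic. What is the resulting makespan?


Jobs (LPT sorted): [24, 23, 18, 17, 13, 11, 10, 6, 3, 2]
Machines: 5
  J=24 → Machine 1 (load: 0+24=24)
  J=23 → Machine 2 (load: 0+23=23)
  J=18 → Machine 3 (load: 0+18=18)
  J=17 → Machine 4 (load: 0+17=17)
  J=13 → Machine 5 (load: 0+13=13)
  J=11 → Machine 5 (load: 13+11=24)
  J=10 → Machine 4 (load: 17+10=27)
  J=6 → Machine 3 (load: 18+6=24)
  J=3 → Machine 2 (load: 23+3=26)
  J=2 → Machine 1 (load: 24+2=26)
Machine loads: [26, 26, 24, 27, 24]
Makespan = max = 27 time units


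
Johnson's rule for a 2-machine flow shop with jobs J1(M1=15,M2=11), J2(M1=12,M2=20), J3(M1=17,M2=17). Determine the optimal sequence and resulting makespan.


Johnson's rule:
Group 1 (M1≤M2, sort by M1): ['J2', 'J3']
Group 2 (M1>M2, sort desc M2): ['J1']
Sequence: J2 → J3 → J1
Makespan calculation:
  J2: M1 done=12, M2 done=32
  J3: M1 done=29, M2 done=49
  J1: M1 done=44, M2 done=60
= Sequence: J2 → J3 → J1, Makespan: 60


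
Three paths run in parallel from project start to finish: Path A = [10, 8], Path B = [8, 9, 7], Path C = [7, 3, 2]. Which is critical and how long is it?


Path A: 10 + 8 = 18
Path B: 8 + 9 + 7 = 24
Path C: 7 + 3 + 2 = 12
Critical path = longest = max(18, 24, 12)
= 24 (Path B)


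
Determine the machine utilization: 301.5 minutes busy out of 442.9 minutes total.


Utilization = busy / total × 100
= 301.5 / 442.9 × 100
= 68.1%


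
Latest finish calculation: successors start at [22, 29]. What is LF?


LF = min of all successor start times
Successors start at: [22, 29]
LF = min(22, 29)
= 22


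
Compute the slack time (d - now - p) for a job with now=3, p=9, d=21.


Slack = due - current_time - processing
= 21 - 3 - 9
= 9


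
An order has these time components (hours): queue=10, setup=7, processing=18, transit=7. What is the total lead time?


Lead time = queue + setup + processing + transit
= 10 + 7 + 18 + 7
= 42 hours


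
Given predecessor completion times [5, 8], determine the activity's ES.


ES = max of all predecessor completion times
Predecessors: [5, 8]
ES = max(5, 8)
= 8


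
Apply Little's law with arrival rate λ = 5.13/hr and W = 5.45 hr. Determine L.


Little's law: L = λ × W
= 5.13 × 5.45
= 27.96


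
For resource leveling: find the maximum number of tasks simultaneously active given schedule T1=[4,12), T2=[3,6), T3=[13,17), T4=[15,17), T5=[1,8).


Check each time point for overlaps:
  t=4: 3 tasks active (T1, T2, T5)
Max concurrent = 3


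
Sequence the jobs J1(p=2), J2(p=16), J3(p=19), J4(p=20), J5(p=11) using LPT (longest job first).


LPT: sort by longest processing time first
  J4: p=20
  J3: p=19
  J2: p=16
  J5: p=11
  J1: p=2
Order: J4 → J3 → J2 → J5 → J1


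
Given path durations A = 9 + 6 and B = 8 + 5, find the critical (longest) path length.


Path A: 9 + 6 = 15
Path B: 8 + 5 = 13
Critical path = longest = max(15, 13)
= 15 (Path A)


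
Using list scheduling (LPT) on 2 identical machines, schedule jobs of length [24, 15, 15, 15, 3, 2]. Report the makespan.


Jobs (LPT sorted): [24, 15, 15, 15, 3, 2]
Machines: 2
  J=24 → Machine 1 (load: 0+24=24)
  J=15 → Machine 2 (load: 0+15=15)
  J=15 → Machine 2 (load: 15+15=30)
  J=15 → Machine 1 (load: 24+15=39)
  J=3 → Machine 2 (load: 30+3=33)
  J=2 → Machine 2 (load: 33+2=35)
Machine loads: [39, 35]
Makespan = max = 39 time units


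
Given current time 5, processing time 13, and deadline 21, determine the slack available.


Slack = due - current_time - processing
= 21 - 5 - 13
= 3


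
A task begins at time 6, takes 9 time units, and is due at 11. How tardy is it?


Completion = start + processing = 6 + 9 = 15
Tardiness = max(0, C - d) = max(0, 15 - 11)
= max(0, 4)
= 4


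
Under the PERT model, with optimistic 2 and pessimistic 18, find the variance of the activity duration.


σ² = ((p - o) / 6)² = (p - o)² / 36
= (18 - 2)² / 36
= 16² / 36
= 256 / 36
= 7.1111


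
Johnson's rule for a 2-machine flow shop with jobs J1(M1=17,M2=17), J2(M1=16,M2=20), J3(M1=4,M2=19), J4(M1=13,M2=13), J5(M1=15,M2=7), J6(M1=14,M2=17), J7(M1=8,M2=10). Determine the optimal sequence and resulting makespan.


Johnson's rule:
Group 1 (M1≤M2, sort by M1): ['J3', 'J7', 'J4', 'J6', 'J2', 'J1']
Group 2 (M1>M2, sort desc M2): ['J5']
Sequence: J3 → J7 → J4 → J6 → J2 → J1 → J5
Makespan calculation:
  J3: M1 done=4, M2 done=23
  J7: M1 done=12, M2 done=33
  J4: M1 done=25, M2 done=46
  J6: M1 done=39, M2 done=63
  J2: M1 done=55, M2 done=83
  J1: M1 done=72, M2 done=100
  J5: M1 done=87, M2 done=107
= Sequence: J3 → J7 → J4 → J6 → J2 → J1 → J5, Makespan: 107


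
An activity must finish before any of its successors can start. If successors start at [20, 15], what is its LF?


LF = min of all successor start times
Successors start at: [20, 15]
LF = min(20, 15)
= 15


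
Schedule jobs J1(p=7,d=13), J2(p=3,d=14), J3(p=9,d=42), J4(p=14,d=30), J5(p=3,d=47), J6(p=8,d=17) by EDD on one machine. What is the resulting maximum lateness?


EDD order: J1 → J2 → J6 → J4 → J3 → J5
Completion and lateness:
  J1: C=7, d=13, L=7-13=-6
  J2: C=10, d=14, L=10-14=-4
  J6: C=18, d=17, L=18-17=1
  J4: C=32, d=30, L=32-30=2
  J3: C=41, d=42, L=41-42=-1
  J5: C=44, d=47, L=44-47=-3
Lmax = max(-6, -4, 1, 2, -1, -3)
= 2


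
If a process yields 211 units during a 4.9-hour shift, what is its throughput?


Throughput = units / time
= 211 / 4.9
= 43.1 units/hour


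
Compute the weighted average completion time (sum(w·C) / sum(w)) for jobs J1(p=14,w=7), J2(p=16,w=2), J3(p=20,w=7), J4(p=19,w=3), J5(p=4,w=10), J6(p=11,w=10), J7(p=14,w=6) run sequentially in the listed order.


Completion times:
  J1: C=14, w×C=7×14=98
  J2: C=30, w×C=2×30=60
  J3: C=50, w×C=7×50=350
  J4: C=69, w×C=3×69=207
  J5: C=73, w×C=10×73=730
  J6: C=84, w×C=10×84=840
  J7: C=98, w×C=6×98=588
Sum w×C = 2873
Sum w = 45
Weighted avg = 2873/45
= 63.84


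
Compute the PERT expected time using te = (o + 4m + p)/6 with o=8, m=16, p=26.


te = (o + 4m + p) / 6
= (8 + 4×16 + 26) / 6
= (8 + 64 + 26) / 6
= 98 / 6
= 16.33


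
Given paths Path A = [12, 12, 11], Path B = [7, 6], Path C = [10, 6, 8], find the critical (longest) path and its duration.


Path A: 12 + 12 + 11 = 35
Path B: 7 + 6 = 13
Path C: 10 + 6 + 8 = 24
Critical path = longest = max(35, 13, 24)
= 35 (Path A)


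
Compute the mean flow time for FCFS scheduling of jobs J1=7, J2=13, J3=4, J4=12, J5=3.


Completion times:
  J1: completes at 7
  J2: completes at 20
  J3: completes at 24
  J4: completes at 36
  J5: completes at 39
Sum = 126
Average = 126/5
= 25.20


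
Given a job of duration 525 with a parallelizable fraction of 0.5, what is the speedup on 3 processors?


Amdahl's law: T_p = T × ((1-p) + p/N)
= 525 × ((1-0.5) + 0.5/3)
= 525 × (0.50 + 0.1667)
= 525 × 0.6667
= 350.00
Speedup = 525/350.00
= 1.50×


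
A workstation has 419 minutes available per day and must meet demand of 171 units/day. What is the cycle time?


Cycle time = available time / demand
= 419 / 171
= 2.45 min/unit


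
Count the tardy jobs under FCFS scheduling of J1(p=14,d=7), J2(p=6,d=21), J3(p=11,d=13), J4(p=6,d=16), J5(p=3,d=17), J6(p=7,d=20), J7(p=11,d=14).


Completion vs due date:
  J1: C=14, d=7 → TARDY
  J2: C=20, d=21 → on time
  J3: C=31, d=13 → TARDY
  J4: C=37, d=16 → TARDY
  J5: C=40, d=17 → TARDY
  J6: C=47, d=20 → TARDY
  J7: C=58, d=14 → TARDY
Tardy jobs: J1, J3, J4, J5, J6, J7
Count = 6


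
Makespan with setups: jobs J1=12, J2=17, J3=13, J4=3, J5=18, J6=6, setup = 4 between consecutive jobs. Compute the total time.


Makespan = Σ processing + (n-1) × setup
= (12 + 17 + 13 + 3 + 18 + 6) + (6-1)×4
= 69 + 20
= 89 time units


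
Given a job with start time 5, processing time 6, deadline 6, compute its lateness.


Completion = 5 + 6 = 11
Lateness = C - d = 11 - 6
= 5


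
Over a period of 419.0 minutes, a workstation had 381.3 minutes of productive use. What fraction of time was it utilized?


Utilization = busy / total × 100
= 381.3 / 419.0 × 100
= 91.0%


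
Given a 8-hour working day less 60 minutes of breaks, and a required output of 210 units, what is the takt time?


Available = 8×60 - 60 = 420 min
Takt time = 420 / 210
= 2.00 min/unit


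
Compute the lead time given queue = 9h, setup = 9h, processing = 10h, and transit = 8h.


Lead time = queue + setup + processing + transit
= 9 + 9 + 10 + 8
= 36 hours


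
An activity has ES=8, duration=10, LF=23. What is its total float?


EF = ES + duration = 8 + 10 = 18
LS = LF - duration = 23 - 10 = 13
Total Float = LF - EF = 23 - 18
(or LS - ES = 13 - 8)
= 5


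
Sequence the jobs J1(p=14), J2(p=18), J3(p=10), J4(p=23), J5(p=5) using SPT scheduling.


SPT: sort by shortest processing time
  J5: p=5
  J3: p=10
  J1: p=14
  J2: p=18
  J4: p=23
Order: J5 → J3 → J1 → J2 → J4


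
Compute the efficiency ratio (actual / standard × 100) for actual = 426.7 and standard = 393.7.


Efficiency = (actual / standard) × 100
= (426.7 / 393.7) × 100
= 108.4%


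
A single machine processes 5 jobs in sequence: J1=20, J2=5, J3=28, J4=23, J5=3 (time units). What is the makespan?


Sequential makespan: sum all processing times
= 20 + 5 + 28 + 23 + 3
= 79 time units


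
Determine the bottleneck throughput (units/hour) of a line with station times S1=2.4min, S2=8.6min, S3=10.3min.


Bottleneck = longest station time
Station times: [2.4, 8.6, 10.3]
Max = 10.3 min
Rate = 60 / 10.3
= 5.83 units/hour (bottleneck: 10.3min)


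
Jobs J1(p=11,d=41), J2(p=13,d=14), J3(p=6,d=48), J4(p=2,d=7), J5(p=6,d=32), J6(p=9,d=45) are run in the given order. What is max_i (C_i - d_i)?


Lateness per job (L = C - d):
  J1: C=11, d=41, L=-30
  J2: C=24, d=14, L=10
  J3: C=30, d=48, L=-18
  J4: C=32, d=7, L=25
  J5: C=38, d=32, L=6
  J6: C=47, d=45, L=2
Lmax = max(-30, 10, -18, 25, 6, 2)
= 25


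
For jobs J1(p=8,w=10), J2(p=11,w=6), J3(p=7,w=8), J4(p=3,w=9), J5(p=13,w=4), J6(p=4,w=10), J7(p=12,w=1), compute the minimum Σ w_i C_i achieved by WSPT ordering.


WSPT order (by p/w): J4 → J6 → J1 → J3 → J2 → J5 → J7
  J4: C=3, w·C=9×3=27
  J6: C=7, w·C=10×7=70
  J1: C=15, w·C=10×15=150
  J3: C=22, w·C=8×22=176
  J2: C=33, w·C=6×33=198
  J5: C=46, w·C=4×46=184
  J7: C=58, w·C=1×58=58
Σ w·C = 863
= 863


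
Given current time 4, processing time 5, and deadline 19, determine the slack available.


Slack = due - current_time - processing
= 19 - 4 - 5
= 10


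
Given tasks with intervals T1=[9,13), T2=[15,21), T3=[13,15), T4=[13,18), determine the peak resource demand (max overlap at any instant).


Check each time point for overlaps:
  t=13: 2 tasks active (T3, T4)
Max concurrent = 2


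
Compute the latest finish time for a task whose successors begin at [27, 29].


LF = min of all successor start times
Successors start at: [27, 29]
LF = min(27, 29)
= 27


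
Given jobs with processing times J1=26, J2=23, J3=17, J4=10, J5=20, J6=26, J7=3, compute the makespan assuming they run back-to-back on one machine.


Sequential makespan: sum all processing times
= 26 + 23 + 17 + 10 + 20 + 26 + 3
= 125 time units


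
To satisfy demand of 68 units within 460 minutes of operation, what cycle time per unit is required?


Cycle time = available time / demand
= 460 / 68
= 6.76 min/unit


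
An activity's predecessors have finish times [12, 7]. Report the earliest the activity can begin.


ES = max of all predecessor completion times
Predecessors: [12, 7]
ES = max(12, 7)
= 12


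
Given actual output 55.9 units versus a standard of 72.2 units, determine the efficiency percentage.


Efficiency = (actual / standard) × 100
= (55.9 / 72.2) × 100
= 77.4%


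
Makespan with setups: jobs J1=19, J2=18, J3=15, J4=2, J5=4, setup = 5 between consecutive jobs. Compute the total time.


Makespan = Σ processing + (n-1) × setup
= (19 + 18 + 15 + 2 + 4) + (5-1)×5
= 58 + 20
= 78 time units


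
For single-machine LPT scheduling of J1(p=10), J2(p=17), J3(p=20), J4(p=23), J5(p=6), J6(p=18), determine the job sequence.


LPT: sort by longest processing time first
  J4: p=23
  J3: p=20
  J6: p=18
  J2: p=17
  J1: p=10
  J5: p=6
Order: J4 → J3 → J6 → J2 → J1 → J5


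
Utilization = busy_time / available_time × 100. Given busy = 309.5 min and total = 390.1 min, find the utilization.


Utilization = busy / total × 100
= 309.5 / 390.1 × 100
= 79.3%


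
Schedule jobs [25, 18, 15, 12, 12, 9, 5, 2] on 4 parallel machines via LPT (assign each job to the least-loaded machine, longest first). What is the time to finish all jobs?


Jobs (LPT sorted): [25, 18, 15, 12, 12, 9, 5, 2]
Machines: 4
  J=25 → Machine 1 (load: 0+25=25)
  J=18 → Machine 2 (load: 0+18=18)
  J=15 → Machine 3 (load: 0+15=15)
  J=12 → Machine 4 (load: 0+12=12)
  J=12 → Machine 4 (load: 12+12=24)
  J=9 → Machine 3 (load: 15+9=24)
  J=5 → Machine 2 (load: 18+5=23)
  J=2 → Machine 2 (load: 23+2=25)
Machine loads: [25, 25, 24, 24]
Makespan = max = 25 time units


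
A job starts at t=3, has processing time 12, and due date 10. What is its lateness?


Completion = 3 + 12 = 15
Lateness = C - d = 15 - 10
= 5


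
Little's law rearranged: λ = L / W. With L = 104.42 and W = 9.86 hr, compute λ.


Little's law: L = λW → λ = L / W
= 104.42 / 9.86
= 10.59 per hour


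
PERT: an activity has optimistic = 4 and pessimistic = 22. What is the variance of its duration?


σ² = ((p - o) / 6)² = (p - o)² / 36
= (22 - 4)² / 36
= 18² / 36
= 324 / 36
= 9.0000


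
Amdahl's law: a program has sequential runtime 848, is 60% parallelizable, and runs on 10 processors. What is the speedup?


Amdahl's law: T_p = T × ((1-p) + p/N)
= 848 × ((1-0.6) + 0.6/10)
= 848 × (0.40 + 0.0600)
= 848 × 0.4600
= 390.08
Speedup = 848/390.08
= 2.17×


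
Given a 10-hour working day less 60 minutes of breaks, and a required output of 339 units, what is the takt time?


Available = 10×60 - 60 = 540 min
Takt time = 540 / 339
= 1.59 min/unit


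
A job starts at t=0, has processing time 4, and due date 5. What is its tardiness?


Completion = start + processing = 0 + 4 = 4
Tardiness = max(0, C - d) = max(0, 4 - 5)
= max(0, -1)
= 0


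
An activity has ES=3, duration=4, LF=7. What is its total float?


EF = ES + duration = 3 + 4 = 7
LS = LF - duration = 7 - 4 = 3
Total Float = LF - EF = 7 - 7
(or LS - ES = 3 - 3)
= 0


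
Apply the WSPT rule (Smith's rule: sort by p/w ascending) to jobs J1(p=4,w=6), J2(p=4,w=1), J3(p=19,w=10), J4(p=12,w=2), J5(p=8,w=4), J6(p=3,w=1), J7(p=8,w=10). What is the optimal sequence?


WSPT (Smith's rule): sort by p/w ascending
  J1: p/w = 4/6 = 0.667
  J7: p/w = 8/10 = 0.800
  J3: p/w = 19/10 = 1.900
  J5: p/w = 8/4 = 2.000
  J6: p/w = 3/1 = 3.000
  J2: p/w = 4/1 = 4.000
  J4: p/w = 12/2 = 6.000
Order: J1 → J7 → J3 → J5 → J6 → J2 → J4


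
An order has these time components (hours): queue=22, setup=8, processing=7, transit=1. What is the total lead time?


Lead time = queue + setup + processing + transit
= 22 + 8 + 7 + 1
= 38 hours


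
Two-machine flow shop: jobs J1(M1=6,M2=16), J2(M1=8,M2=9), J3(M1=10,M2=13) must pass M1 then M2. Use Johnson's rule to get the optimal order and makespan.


Johnson's rule:
Group 1 (M1≤M2, sort by M1): ['J1', 'J2', 'J3']
Group 2 (M1>M2, sort desc M2): []
Sequence: J1 → J2 → J3
Makespan calculation:
  J1: M1 done=6, M2 done=22
  J2: M1 done=14, M2 done=31
  J3: M1 done=24, M2 done=44
= Sequence: J1 → J2 → J3, Makespan: 44


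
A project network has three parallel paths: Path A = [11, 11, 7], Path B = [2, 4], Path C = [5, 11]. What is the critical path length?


Path A: 11 + 11 + 7 = 29
Path B: 2 + 4 = 6
Path C: 5 + 11 = 16
Critical path = longest = max(29, 6, 16)
= 29 (Path A)


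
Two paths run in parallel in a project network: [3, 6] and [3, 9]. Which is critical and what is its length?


Path A: 3 + 6 = 9
Path B: 3 + 9 = 12
Critical path = longest = max(9, 12)
= 12 (Path B)


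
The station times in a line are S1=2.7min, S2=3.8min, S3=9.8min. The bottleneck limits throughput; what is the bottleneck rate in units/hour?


Bottleneck = longest station time
Station times: [2.7, 3.8, 9.8]
Max = 9.8 min
Rate = 60 / 9.8
= 6.12 units/hour (bottleneck: 9.8min)


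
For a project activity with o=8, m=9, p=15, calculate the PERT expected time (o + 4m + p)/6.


te = (o + 4m + p) / 6
= (8 + 4×9 + 15) / 6
= (8 + 36 + 15) / 6
= 59 / 6
= 9.83


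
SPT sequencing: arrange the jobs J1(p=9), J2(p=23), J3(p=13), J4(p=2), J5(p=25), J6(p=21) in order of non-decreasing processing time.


SPT: sort by shortest processing time
  J4: p=2
  J1: p=9
  J3: p=13
  J6: p=21
  J2: p=23
  J5: p=25
Order: J4 → J1 → J3 → J6 → J2 → J5


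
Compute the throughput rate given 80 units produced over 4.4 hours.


Throughput = units / time
= 80 / 4.4
= 18.2 units/hour


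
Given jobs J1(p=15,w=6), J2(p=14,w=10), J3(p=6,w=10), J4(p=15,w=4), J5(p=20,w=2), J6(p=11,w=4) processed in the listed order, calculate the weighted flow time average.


Completion times:
  J1: C=15, w×C=6×15=90
  J2: C=29, w×C=10×29=290
  J3: C=35, w×C=10×35=350
  J4: C=50, w×C=4×50=200
  J5: C=70, w×C=2×70=140
  J6: C=81, w×C=4×81=324
Sum w×C = 1394
Sum w = 36
Weighted avg = 1394/36
= 38.72


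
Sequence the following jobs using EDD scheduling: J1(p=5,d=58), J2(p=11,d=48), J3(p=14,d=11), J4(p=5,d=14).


EDD: sort by earliest due date
  J3: d=11, p=14
  J4: d=14, p=5
  J2: d=48, p=11
  J1: d=58, p=5
Order: J3 → J4 → J2 → J1


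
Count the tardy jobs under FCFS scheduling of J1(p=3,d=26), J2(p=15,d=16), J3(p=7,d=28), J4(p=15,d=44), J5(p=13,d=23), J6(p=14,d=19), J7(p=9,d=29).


Completion vs due date:
  J1: C=3, d=26 → on time
  J2: C=18, d=16 → TARDY
  J3: C=25, d=28 → on time
  J4: C=40, d=44 → on time
  J5: C=53, d=23 → TARDY
  J6: C=67, d=19 → TARDY
  J7: C=76, d=29 → TARDY
Tardy jobs: J2, J5, J6, J7
Count = 4


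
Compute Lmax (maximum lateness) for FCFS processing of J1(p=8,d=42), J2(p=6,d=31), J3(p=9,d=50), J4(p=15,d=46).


Lateness per job (L = C - d):
  J1: C=8, d=42, L=-34
  J2: C=14, d=31, L=-17
  J3: C=23, d=50, L=-27
  J4: C=38, d=46, L=-8
Lmax = max(-34, -17, -27, -8)
= -8


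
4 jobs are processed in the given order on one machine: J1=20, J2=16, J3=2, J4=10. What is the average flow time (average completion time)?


Completion times:
  J1: completes at 20
  J2: completes at 36
  J3: completes at 38
  J4: completes at 48
Sum = 142
Average = 142/4
= 35.50


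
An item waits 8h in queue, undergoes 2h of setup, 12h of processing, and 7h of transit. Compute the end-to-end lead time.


Lead time = queue + setup + processing + transit
= 8 + 2 + 12 + 7
= 29 hours


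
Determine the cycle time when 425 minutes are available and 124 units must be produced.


Cycle time = available time / demand
= 425 / 124
= 3.43 min/unit


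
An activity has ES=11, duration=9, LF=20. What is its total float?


EF = ES + duration = 11 + 9 = 20
LS = LF - duration = 20 - 9 = 11
Total Float = LF - EF = 20 - 20
(or LS - ES = 11 - 11)
= 0


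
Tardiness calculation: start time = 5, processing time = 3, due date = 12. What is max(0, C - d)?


Completion = start + processing = 5 + 3 = 8
Tardiness = max(0, C - d) = max(0, 8 - 12)
= max(0, -4)
= 0


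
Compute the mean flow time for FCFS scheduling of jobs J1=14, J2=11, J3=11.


Completion times:
  J1: completes at 14
  J2: completes at 25
  J3: completes at 36
Sum = 75
Average = 75/3
= 25.00


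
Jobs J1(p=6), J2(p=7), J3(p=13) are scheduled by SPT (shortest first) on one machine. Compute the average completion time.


SPT order: J1 → J2 → J3
Completion times:
  J1: C=6
  J2: C=13
  J3: C=26
Sum = 45, n = 3
Mean flow = 45/3
= 15.00


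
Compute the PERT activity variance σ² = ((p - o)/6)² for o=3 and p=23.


σ² = ((p - o) / 6)² = (p - o)² / 36
= (23 - 3)² / 36
= 20² / 36
= 400 / 36
= 11.1111


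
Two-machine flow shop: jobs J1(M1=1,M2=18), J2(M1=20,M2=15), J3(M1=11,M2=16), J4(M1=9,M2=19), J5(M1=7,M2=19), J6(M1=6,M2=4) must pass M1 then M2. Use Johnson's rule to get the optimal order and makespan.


Johnson's rule:
Group 1 (M1≤M2, sort by M1): ['J1', 'J5', 'J4', 'J3']
Group 2 (M1>M2, sort desc M2): ['J2', 'J6']
Sequence: J1 → J5 → J4 → J3 → J2 → J6
Makespan calculation:
  J1: M1 done=1, M2 done=19
  J5: M1 done=8, M2 done=38
  J4: M1 done=17, M2 done=57
  J3: M1 done=28, M2 done=73
  J2: M1 done=48, M2 done=88
  J6: M1 done=54, M2 done=92
= Sequence: J1 → J5 → J4 → J3 → J2 → J6, Makespan: 92


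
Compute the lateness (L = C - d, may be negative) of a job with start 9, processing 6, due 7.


Completion = 9 + 6 = 15
Lateness = C - d = 15 - 7
= 8


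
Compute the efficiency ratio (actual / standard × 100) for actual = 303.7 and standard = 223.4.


Efficiency = (actual / standard) × 100
= (303.7 / 223.4) × 100
= 135.9%


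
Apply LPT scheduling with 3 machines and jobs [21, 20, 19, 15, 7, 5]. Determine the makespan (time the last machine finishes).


Jobs (LPT sorted): [21, 20, 19, 15, 7, 5]
Machines: 3
  J=21 → Machine 1 (load: 0+21=21)
  J=20 → Machine 2 (load: 0+20=20)
  J=19 → Machine 3 (load: 0+19=19)
  J=15 → Machine 3 (load: 19+15=34)
  J=7 → Machine 2 (load: 20+7=27)
  J=5 → Machine 1 (load: 21+5=26)
Machine loads: [26, 27, 34]
Makespan = max = 34 time units


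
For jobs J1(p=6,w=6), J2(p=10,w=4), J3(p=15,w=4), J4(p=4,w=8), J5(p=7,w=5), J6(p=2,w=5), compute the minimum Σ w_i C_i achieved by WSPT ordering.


WSPT order (by p/w): J6 → J4 → J1 → J5 → J2 → J3
  J6: C=2, w·C=5×2=10
  J4: C=6, w·C=8×6=48
  J1: C=12, w·C=6×12=72
  J5: C=19, w·C=5×19=95
  J2: C=29, w·C=4×29=116
  J3: C=44, w·C=4×44=176
Σ w·C = 517
= 517


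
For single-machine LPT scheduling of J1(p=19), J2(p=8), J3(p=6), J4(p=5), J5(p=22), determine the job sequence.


LPT: sort by longest processing time first
  J5: p=22
  J1: p=19
  J2: p=8
  J3: p=6
  J4: p=5
Order: J5 → J1 → J2 → J3 → J4
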